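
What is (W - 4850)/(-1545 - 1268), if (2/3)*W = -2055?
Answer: 15865/5626 ≈ 2.8199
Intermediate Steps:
W = -6165/2 (W = (3/2)*(-2055) = -6165/2 ≈ -3082.5)
(W - 4850)/(-1545 - 1268) = (-6165/2 - 4850)/(-1545 - 1268) = -15865/2/(-2813) = -15865/2*(-1/2813) = 15865/5626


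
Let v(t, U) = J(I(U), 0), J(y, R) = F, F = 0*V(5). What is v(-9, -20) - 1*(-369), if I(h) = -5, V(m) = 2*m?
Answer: 369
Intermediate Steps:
F = 0 (F = 0*(2*5) = 0*10 = 0)
J(y, R) = 0
v(t, U) = 0
v(-9, -20) - 1*(-369) = 0 - 1*(-369) = 0 + 369 = 369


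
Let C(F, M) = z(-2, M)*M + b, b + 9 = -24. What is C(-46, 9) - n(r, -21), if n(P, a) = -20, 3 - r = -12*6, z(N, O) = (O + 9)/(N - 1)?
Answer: -67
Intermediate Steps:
z(N, O) = (9 + O)/(-1 + N)
r = 75 (r = 3 - (-12)*6 = 3 - 1*(-72) = 3 + 72 = 75)
b = -33 (b = -9 - 24 = -33)
C(F, M) = -33 + M*(-3 - M/3) (C(F, M) = ((9 + M)/(-1 - 2))*M - 33 = ((9 + M)/(-3))*M - 33 = (-(9 + M)/3)*M - 33 = (-3 - M/3)*M - 33 = M*(-3 - M/3) - 33 = -33 + M*(-3 - M/3))
C(-46, 9) - n(r, -21) = (-33 - ⅓*9*(9 + 9)) - 1*(-20) = (-33 - ⅓*9*18) + 20 = (-33 - 54) + 20 = -87 + 20 = -67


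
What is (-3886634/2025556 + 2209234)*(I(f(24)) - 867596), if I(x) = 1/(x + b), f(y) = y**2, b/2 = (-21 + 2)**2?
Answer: -2519694181784004947145/1314585844 ≈ -1.9167e+12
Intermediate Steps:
b = 722 (b = 2*(-21 + 2)**2 = 2*(-19)**2 = 2*361 = 722)
I(x) = 1/(722 + x) (I(x) = 1/(x + 722) = 1/(722 + x))
(-3886634/2025556 + 2209234)*(I(f(24)) - 867596) = (-3886634/2025556 + 2209234)*(1/(722 + 24**2) - 867596) = (-3886634*1/2025556 + 2209234)*(1/(722 + 576) - 867596) = (-1943317/1012778 + 2209234)*(1/1298 - 867596) = 2237461648735*(1/1298 - 867596)/1012778 = (2237461648735/1012778)*(-1126139607/1298) = -2519694181784004947145/1314585844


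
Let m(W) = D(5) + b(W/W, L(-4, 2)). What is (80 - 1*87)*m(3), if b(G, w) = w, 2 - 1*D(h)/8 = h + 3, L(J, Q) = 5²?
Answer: 161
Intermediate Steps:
L(J, Q) = 25
D(h) = -8 - 8*h (D(h) = 16 - 8*(h + 3) = 16 - 8*(3 + h) = 16 + (-24 - 8*h) = -8 - 8*h)
m(W) = -23 (m(W) = (-8 - 8*5) + 25 = (-8 - 40) + 25 = -48 + 25 = -23)
(80 - 1*87)*m(3) = (80 - 1*87)*(-23) = (80 - 87)*(-23) = -7*(-23) = 161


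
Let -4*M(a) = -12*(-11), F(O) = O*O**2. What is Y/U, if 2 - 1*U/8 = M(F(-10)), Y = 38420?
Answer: 1921/14 ≈ 137.21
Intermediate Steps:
F(O) = O**3
M(a) = -33 (M(a) = -(-3)*(-11) = -1/4*132 = -33)
U = 280 (U = 16 - 8*(-33) = 16 + 264 = 280)
Y/U = 38420/280 = 38420*(1/280) = 1921/14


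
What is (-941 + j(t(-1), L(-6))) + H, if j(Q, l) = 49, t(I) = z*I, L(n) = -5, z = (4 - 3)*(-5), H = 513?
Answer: -379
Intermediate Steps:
z = -5 (z = 1*(-5) = -5)
t(I) = -5*I
(-941 + j(t(-1), L(-6))) + H = (-941 + 49) + 513 = -892 + 513 = -379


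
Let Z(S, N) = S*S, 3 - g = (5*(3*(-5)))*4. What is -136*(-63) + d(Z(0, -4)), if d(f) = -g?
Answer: 8265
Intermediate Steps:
g = 303 (g = 3 - 5*(3*(-5))*4 = 3 - 5*(-15)*4 = 3 - (-75)*4 = 3 - 1*(-300) = 3 + 300 = 303)
Z(S, N) = S²
d(f) = -303 (d(f) = -1*303 = -303)
-136*(-63) + d(Z(0, -4)) = -136*(-63) - 303 = 8568 - 303 = 8265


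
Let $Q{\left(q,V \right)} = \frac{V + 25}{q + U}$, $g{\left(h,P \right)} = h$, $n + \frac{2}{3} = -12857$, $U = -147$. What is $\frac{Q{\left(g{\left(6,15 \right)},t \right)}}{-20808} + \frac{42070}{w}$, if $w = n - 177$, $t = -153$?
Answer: $- \frac{492414971}{152564256} \approx -3.2276$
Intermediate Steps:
$n = - \frac{38573}{3}$ ($n = - \frac{2}{3} - 12857 = - \frac{38573}{3} \approx -12858.0$)
$Q{\left(q,V \right)} = \frac{25 + V}{-147 + q}$ ($Q{\left(q,V \right)} = \frac{V + 25}{q - 147} = \frac{25 + V}{-147 + q}$)
$w = - \frac{39104}{3}$ ($w = - \frac{38573}{3} - 177 = - \frac{39104}{3} \approx -13035.0$)
$\frac{Q{\left(g{\left(6,15 \right)},t \right)}}{-20808} + \frac{42070}{w} = \frac{\frac{1}{-147 + 6} \left(25 - 153\right)}{-20808} + \frac{42070}{- \frac{39104}{3}} = \frac{1}{-141} \left(-128\right) \left(- \frac{1}{20808}\right) + 42070 \left(- \frac{3}{39104}\right) = \left(- \frac{1}{141}\right) \left(-128\right) \left(- \frac{1}{20808}\right) - \frac{63105}{19552} = \frac{128}{141} \left(- \frac{1}{20808}\right) - \frac{63105}{19552} = - \frac{16}{366741} - \frac{63105}{19552} = - \frac{492414971}{152564256}$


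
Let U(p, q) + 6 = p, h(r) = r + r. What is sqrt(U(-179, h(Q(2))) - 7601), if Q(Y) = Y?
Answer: I*sqrt(7786) ≈ 88.238*I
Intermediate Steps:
h(r) = 2*r
U(p, q) = -6 + p
sqrt(U(-179, h(Q(2))) - 7601) = sqrt((-6 - 179) - 7601) = sqrt(-185 - 7601) = sqrt(-7786) = I*sqrt(7786)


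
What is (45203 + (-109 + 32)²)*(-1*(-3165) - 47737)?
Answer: -2279055504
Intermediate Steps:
(45203 + (-109 + 32)²)*(-1*(-3165) - 47737) = (45203 + (-77)²)*(3165 - 47737) = (45203 + 5929)*(-44572) = 51132*(-44572) = -2279055504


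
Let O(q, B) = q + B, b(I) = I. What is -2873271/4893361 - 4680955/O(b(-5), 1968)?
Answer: -22911242870728/9605667643 ≈ -2385.2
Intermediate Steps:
O(q, B) = B + q
-2873271/4893361 - 4680955/O(b(-5), 1968) = -2873271/4893361 - 4680955/(1968 - 5) = -2873271*1/4893361 - 4680955/1963 = -2873271/4893361 - 4680955*1/1963 = -2873271/4893361 - 4680955/1963 = -22911242870728/9605667643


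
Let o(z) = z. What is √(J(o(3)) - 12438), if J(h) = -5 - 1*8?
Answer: I*√12451 ≈ 111.58*I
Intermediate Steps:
J(h) = -13 (J(h) = -5 - 8 = -13)
√(J(o(3)) - 12438) = √(-13 - 12438) = √(-12451) = I*√12451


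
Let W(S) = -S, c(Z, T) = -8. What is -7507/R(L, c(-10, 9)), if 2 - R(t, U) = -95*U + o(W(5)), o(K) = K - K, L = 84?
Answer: 7507/758 ≈ 9.9037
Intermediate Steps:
o(K) = 0
R(t, U) = 2 + 95*U (R(t, U) = 2 - (-95*U + 0) = 2 - (-95)*U = 2 + 95*U)
-7507/R(L, c(-10, 9)) = -7507/(2 + 95*(-8)) = -7507/(2 - 760) = -7507/(-758) = -7507*(-1/758) = 7507/758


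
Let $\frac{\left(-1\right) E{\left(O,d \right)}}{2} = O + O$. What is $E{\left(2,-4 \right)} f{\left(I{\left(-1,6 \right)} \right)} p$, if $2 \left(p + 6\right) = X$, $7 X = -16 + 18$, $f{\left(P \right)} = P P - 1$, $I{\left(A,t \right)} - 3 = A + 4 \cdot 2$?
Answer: $\frac{32472}{7} \approx 4638.9$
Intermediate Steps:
$I{\left(A,t \right)} = 11 + A$ ($I{\left(A,t \right)} = 3 + \left(A + 4 \cdot 2\right) = 3 + \left(A + 8\right) = 3 + \left(8 + A\right) = 11 + A$)
$f{\left(P \right)} = -1 + P^{2}$ ($f{\left(P \right)} = P^{2} - 1 = -1 + P^{2}$)
$X = \frac{2}{7}$ ($X = \frac{-16 + 18}{7} = \frac{1}{7} \cdot 2 = \frac{2}{7} \approx 0.28571$)
$E{\left(O,d \right)} = - 4 O$ ($E{\left(O,d \right)} = - 2 \left(O + O\right) = - 2 \cdot 2 O = - 4 O$)
$p = - \frac{41}{7}$ ($p = -6 + \frac{1}{2} \cdot \frac{2}{7} = -6 + \frac{1}{7} = - \frac{41}{7} \approx -5.8571$)
$E{\left(2,-4 \right)} f{\left(I{\left(-1,6 \right)} \right)} p = \left(-4\right) 2 \left(-1 + \left(11 - 1\right)^{2}\right) \left(- \frac{41}{7}\right) = - 8 \left(-1 + 10^{2}\right) \left(- \frac{41}{7}\right) = - 8 \left(-1 + 100\right) \left(- \frac{41}{7}\right) = \left(-8\right) 99 \left(- \frac{41}{7}\right) = \left(-792\right) \left(- \frac{41}{7}\right) = \frac{32472}{7}$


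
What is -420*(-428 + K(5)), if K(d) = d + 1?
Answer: 177240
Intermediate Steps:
K(d) = 1 + d
-420*(-428 + K(5)) = -420*(-428 + (1 + 5)) = -420*(-428 + 6) = -420*(-422) = 177240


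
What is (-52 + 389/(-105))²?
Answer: 34210801/11025 ≈ 3103.0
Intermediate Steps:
(-52 + 389/(-105))² = (-52 + 389*(-1/105))² = (-52 - 389/105)² = (-5849/105)² = 34210801/11025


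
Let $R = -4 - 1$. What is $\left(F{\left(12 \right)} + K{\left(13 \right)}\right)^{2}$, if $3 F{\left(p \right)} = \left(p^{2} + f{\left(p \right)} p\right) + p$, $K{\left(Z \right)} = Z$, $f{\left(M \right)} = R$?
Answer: $2025$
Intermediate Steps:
$R = -5$
$f{\left(M \right)} = -5$
$F{\left(p \right)} = - \frac{4 p}{3} + \frac{p^{2}}{3}$ ($F{\left(p \right)} = \frac{\left(p^{2} - 5 p\right) + p}{3} = \frac{p^{2} - 4 p}{3} = - \frac{4 p}{3} + \frac{p^{2}}{3}$)
$\left(F{\left(12 \right)} + K{\left(13 \right)}\right)^{2} = \left(\frac{1}{3} \cdot 12 \left(-4 + 12\right) + 13\right)^{2} = \left(\frac{1}{3} \cdot 12 \cdot 8 + 13\right)^{2} = \left(32 + 13\right)^{2} = 45^{2} = 2025$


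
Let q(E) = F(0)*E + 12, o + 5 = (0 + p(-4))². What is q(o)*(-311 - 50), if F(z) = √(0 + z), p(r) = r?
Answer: -4332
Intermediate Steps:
F(z) = √z
o = 11 (o = -5 + (0 - 4)² = -5 + (-4)² = -5 + 16 = 11)
q(E) = 12 (q(E) = √0*E + 12 = 0*E + 12 = 0 + 12 = 12)
q(o)*(-311 - 50) = 12*(-311 - 50) = 12*(-361) = -4332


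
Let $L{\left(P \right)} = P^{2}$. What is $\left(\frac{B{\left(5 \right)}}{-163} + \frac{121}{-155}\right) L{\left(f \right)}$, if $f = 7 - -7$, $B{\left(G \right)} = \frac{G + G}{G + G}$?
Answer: $- \frac{3896088}{25265} \approx -154.21$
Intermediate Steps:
$B{\left(G \right)} = 1$ ($B{\left(G \right)} = \frac{2 G}{2 G} = 2 G \frac{1}{2 G} = 1$)
$f = 14$ ($f = 7 + 7 = 14$)
$\left(\frac{B{\left(5 \right)}}{-163} + \frac{121}{-155}\right) L{\left(f \right)} = \left(1 \frac{1}{-163} + \frac{121}{-155}\right) 14^{2} = \left(1 \left(- \frac{1}{163}\right) + 121 \left(- \frac{1}{155}\right)\right) 196 = \left(- \frac{1}{163} - \frac{121}{155}\right) 196 = \left(- \frac{19878}{25265}\right) 196 = - \frac{3896088}{25265}$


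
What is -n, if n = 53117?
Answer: -53117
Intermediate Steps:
-n = -1*53117 = -53117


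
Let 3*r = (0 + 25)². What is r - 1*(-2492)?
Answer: 8101/3 ≈ 2700.3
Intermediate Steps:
r = 625/3 (r = (0 + 25)²/3 = (⅓)*25² = (⅓)*625 = 625/3 ≈ 208.33)
r - 1*(-2492) = 625/3 - 1*(-2492) = 625/3 + 2492 = 8101/3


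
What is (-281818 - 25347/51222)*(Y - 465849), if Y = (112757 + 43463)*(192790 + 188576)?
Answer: -286668502278312916251/17074 ≈ -1.6790e+16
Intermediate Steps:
Y = 59576996520 (Y = 156220*381366 = 59576996520)
(-281818 - 25347/51222)*(Y - 465849) = (-281818 - 25347/51222)*(59576996520 - 465849) = (-281818 - 25347*1/51222)*59576530671 = (-281818 - 8449/17074)*59576530671 = -4811768981/17074*59576530671 = -286668502278312916251/17074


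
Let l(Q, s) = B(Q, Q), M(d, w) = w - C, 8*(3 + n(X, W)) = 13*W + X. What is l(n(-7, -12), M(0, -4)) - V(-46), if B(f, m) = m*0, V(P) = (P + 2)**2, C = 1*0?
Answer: -1936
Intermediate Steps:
n(X, W) = -3 + X/8 + 13*W/8 (n(X, W) = -3 + (13*W + X)/8 = -3 + (X + 13*W)/8 = -3 + (X/8 + 13*W/8) = -3 + X/8 + 13*W/8)
C = 0
V(P) = (2 + P)**2
B(f, m) = 0
M(d, w) = w (M(d, w) = w - 1*0 = w + 0 = w)
l(Q, s) = 0
l(n(-7, -12), M(0, -4)) - V(-46) = 0 - (2 - 46)**2 = 0 - 1*(-44)**2 = 0 - 1*1936 = 0 - 1936 = -1936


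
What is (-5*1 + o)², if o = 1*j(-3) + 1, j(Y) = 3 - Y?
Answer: 4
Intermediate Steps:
o = 7 (o = 1*(3 - 1*(-3)) + 1 = 1*(3 + 3) + 1 = 1*6 + 1 = 6 + 1 = 7)
(-5*1 + o)² = (-5*1 + 7)² = (-5 + 7)² = 2² = 4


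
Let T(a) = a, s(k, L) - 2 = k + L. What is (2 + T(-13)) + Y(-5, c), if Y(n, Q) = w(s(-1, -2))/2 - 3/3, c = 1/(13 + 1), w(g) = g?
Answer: -25/2 ≈ -12.500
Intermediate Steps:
s(k, L) = 2 + L + k (s(k, L) = 2 + (k + L) = 2 + (L + k) = 2 + L + k)
c = 1/14 ≈ 0.071429
Y(n, Q) = -3/2 (Y(n, Q) = (2 - 2 - 1)/2 - 3/3 = -1*½ - 3*⅓ = -½ - 1 = -3/2)
(2 + T(-13)) + Y(-5, c) = (2 - 13) - 3/2 = -11 - 3/2 = -25/2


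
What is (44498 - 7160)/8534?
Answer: 18669/4267 ≈ 4.3752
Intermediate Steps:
(44498 - 7160)/8534 = 37338*(1/8534) = 18669/4267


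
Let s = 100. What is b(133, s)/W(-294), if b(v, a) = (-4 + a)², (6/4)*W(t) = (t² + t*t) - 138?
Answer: 2304/28789 ≈ 0.080031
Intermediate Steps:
W(t) = -92 + 4*t²/3 (W(t) = 2*((t² + t*t) - 138)/3 = 2*((t² + t²) - 138)/3 = 2*(2*t² - 138)/3 = 2*(-138 + 2*t²)/3 = -92 + 4*t²/3)
b(133, s)/W(-294) = (-4 + 100)²/(-92 + (4/3)*(-294)²) = 96²/(-92 + (4/3)*86436) = 9216/(-92 + 115248) = 9216/115156 = 9216*(1/115156) = 2304/28789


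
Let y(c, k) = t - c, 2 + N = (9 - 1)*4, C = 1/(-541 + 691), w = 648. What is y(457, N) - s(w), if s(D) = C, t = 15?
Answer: -66301/150 ≈ -442.01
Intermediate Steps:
C = 1/150 ≈ 0.0066667
s(D) = 1/150
N = 30 (N = -2 + (9 - 1)*4 = -2 + 8*4 = -2 + 32 = 30)
y(c, k) = 15 - c
y(457, N) - s(w) = (15 - 1*457) - 1*1/150 = (15 - 457) - 1/150 = -442 - 1/150 = -66301/150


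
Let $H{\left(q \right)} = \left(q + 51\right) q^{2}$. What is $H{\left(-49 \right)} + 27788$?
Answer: $32590$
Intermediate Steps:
$H{\left(q \right)} = q^{2} \left(51 + q\right)$ ($H{\left(q \right)} = \left(51 + q\right) q^{2} = q^{2} \left(51 + q\right)$)
$H{\left(-49 \right)} + 27788 = \left(-49\right)^{2} \left(51 - 49\right) + 27788 = 2401 \cdot 2 + 27788 = 4802 + 27788 = 32590$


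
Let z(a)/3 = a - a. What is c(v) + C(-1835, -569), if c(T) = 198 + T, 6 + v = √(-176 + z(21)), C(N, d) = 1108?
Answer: 1300 + 4*I*√11 ≈ 1300.0 + 13.266*I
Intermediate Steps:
z(a) = 0 (z(a) = 3*(a - a) = 3*0 = 0)
v = -6 + 4*I*√11 (v = -6 + √(-176 + 0) = -6 + √(-176) = -6 + 4*I*√11 ≈ -6.0 + 13.266*I)
c(v) + C(-1835, -569) = (198 + (-6 + 4*I*√11)) + 1108 = (192 + 4*I*√11) + 1108 = 1300 + 4*I*√11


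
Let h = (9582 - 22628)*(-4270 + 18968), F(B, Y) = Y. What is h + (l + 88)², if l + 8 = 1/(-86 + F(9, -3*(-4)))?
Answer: -1049988556847/5476 ≈ -1.9174e+8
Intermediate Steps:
l = -593/74 (l = -8 + 1/(-86 - 3*(-4)) = -8 + 1/(-86 + 12) = -8 + 1/(-74) = -8 - 1/74 = -593/74 ≈ -8.0135)
h = -191750108 (h = -13046*14698 = -191750108)
h + (l + 88)² = -191750108 + (-593/74 + 88)² = -191750108 + (5919/74)² = -191750108 + 35034561/5476 = -1049988556847/5476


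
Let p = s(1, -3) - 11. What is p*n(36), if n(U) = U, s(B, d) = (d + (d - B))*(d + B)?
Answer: 108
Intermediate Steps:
s(B, d) = (B + d)*(-B + 2*d) (s(B, d) = (-B + 2*d)*(B + d) = (B + d)*(-B + 2*d))
p = 3 (p = (-1*1**2 + 2*(-3)**2 + 1*(-3)) - 11 = (-1*1 + 2*9 - 3) - 11 = (-1 + 18 - 3) - 11 = 14 - 11 = 3)
p*n(36) = 3*36 = 108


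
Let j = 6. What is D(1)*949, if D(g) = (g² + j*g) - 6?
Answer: 949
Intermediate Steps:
D(g) = -6 + g² + 6*g (D(g) = (g² + 6*g) - 6 = -6 + g² + 6*g)
D(1)*949 = (-6 + 1² + 6*1)*949 = (-6 + 1 + 6)*949 = 1*949 = 949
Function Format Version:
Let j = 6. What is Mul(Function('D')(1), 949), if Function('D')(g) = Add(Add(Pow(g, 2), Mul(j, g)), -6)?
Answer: 949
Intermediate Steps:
Function('D')(g) = Add(-6, Pow(g, 2), Mul(6, g)) (Function('D')(g) = Add(Add(Pow(g, 2), Mul(6, g)), -6) = Add(-6, Pow(g, 2), Mul(6, g)))
Mul(Function('D')(1), 949) = Mul(Add(-6, Pow(1, 2), Mul(6, 1)), 949) = Mul(Add(-6, 1, 6), 949) = Mul(1, 949) = 949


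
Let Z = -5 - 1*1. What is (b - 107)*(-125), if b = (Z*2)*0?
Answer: 13375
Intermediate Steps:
Z = -6 (Z = -5 - 1 = -6)
b = 0 (b = -6*2*0 = -12*0 = 0)
(b - 107)*(-125) = (0 - 107)*(-125) = -107*(-125) = 13375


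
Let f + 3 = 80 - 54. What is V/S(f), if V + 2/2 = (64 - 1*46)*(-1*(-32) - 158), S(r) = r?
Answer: -2269/23 ≈ -98.652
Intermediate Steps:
f = 23 (f = -3 + (80 - 54) = -3 + 26 = 23)
V = -2269 (V = -1 + (64 - 1*46)*(-1*(-32) - 158) = -1 + (64 - 46)*(32 - 158) = -1 + 18*(-126) = -1 - 2268 = -2269)
V/S(f) = -2269/23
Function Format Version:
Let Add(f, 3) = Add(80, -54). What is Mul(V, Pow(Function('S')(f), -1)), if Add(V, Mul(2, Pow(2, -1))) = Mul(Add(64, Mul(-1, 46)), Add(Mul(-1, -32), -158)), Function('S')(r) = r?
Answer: Rational(-2269, 23) ≈ -98.652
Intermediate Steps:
f = 23 (f = Add(-3, Add(80, -54)) = Add(-3, 26) = 23)
V = -2269 (V = Add(-1, Mul(Add(64, Mul(-1, 46)), Add(Mul(-1, -32), -158))) = Add(-1, Mul(Add(64, -46), Add(32, -158))) = Add(-1, Mul(18, -126)) = Add(-1, -2268) = -2269)
Mul(V, Pow(Function('S')(f), -1)) = Mul(-2269, Pow(23, -1)) = Mul(-2269, Rational(1, 23)) = Rational(-2269, 23)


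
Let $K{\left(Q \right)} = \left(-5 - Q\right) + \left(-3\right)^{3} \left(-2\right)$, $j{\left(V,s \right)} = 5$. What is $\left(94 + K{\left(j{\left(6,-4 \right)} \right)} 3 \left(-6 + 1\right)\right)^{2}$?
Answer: $320356$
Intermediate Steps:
$K{\left(Q \right)} = 49 - Q$ ($K{\left(Q \right)} = \left(-5 - Q\right) - -54 = \left(-5 - Q\right) + 54 = 49 - Q$)
$\left(94 + K{\left(j{\left(6,-4 \right)} \right)} 3 \left(-6 + 1\right)\right)^{2} = \left(94 + \left(49 - 5\right) 3 \left(-6 + 1\right)\right)^{2} = \left(94 + \left(49 - 5\right) 3 \left(-5\right)\right)^{2} = \left(94 + 44 \cdot 3 \left(-5\right)\right)^{2} = \left(94 + 132 \left(-5\right)\right)^{2} = \left(94 - 660\right)^{2} = \left(-566\right)^{2} = 320356$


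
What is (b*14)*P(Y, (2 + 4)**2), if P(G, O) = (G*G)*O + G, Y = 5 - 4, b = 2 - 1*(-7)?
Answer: 4662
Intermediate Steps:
b = 9 (b = 2 + 7 = 9)
Y = 1
P(G, O) = G + O*G**2 (P(G, O) = G**2*O + G = O*G**2 + G = G + O*G**2)
(b*14)*P(Y, (2 + 4)**2) = (9*14)*(1*(1 + 1*(2 + 4)**2)) = 126*(1*(1 + 1*6**2)) = 126*(1*(1 + 1*36)) = 126*(1*(1 + 36)) = 126*(1*37) = 126*37 = 4662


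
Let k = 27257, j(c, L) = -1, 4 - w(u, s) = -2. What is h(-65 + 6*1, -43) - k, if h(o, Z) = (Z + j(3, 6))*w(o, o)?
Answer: -27521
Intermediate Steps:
w(u, s) = 6 (w(u, s) = 4 - 1*(-2) = 4 + 2 = 6)
h(o, Z) = -6 + 6*Z (h(o, Z) = (Z - 1)*6 = (-1 + Z)*6 = -6 + 6*Z)
h(-65 + 6*1, -43) - k = (-6 + 6*(-43)) - 1*27257 = (-6 - 258) - 27257 = -264 - 27257 = -27521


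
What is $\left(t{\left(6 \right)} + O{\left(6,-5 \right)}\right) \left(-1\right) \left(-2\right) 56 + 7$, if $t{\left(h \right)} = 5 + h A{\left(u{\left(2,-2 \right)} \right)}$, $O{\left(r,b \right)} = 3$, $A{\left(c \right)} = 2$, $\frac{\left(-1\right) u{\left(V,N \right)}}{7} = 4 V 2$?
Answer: $2247$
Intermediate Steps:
$u{\left(V,N \right)} = - 56 V$ ($u{\left(V,N \right)} = - 7 \cdot 4 V 2 = - 7 \cdot 8 V = - 56 V$)
$t{\left(h \right)} = 5 + 2 h$ ($t{\left(h \right)} = 5 + h 2 = 5 + 2 h$)
$\left(t{\left(6 \right)} + O{\left(6,-5 \right)}\right) \left(-1\right) \left(-2\right) 56 + 7 = \left(\left(5 + 2 \cdot 6\right) + 3\right) \left(-1\right) \left(-2\right) 56 + 7 = \left(\left(5 + 12\right) + 3\right) \left(-1\right) \left(-2\right) 56 + 7 = \left(17 + 3\right) \left(-1\right) \left(-2\right) 56 + 7 = 20 \left(-1\right) \left(-2\right) 56 + 7 = \left(-20\right) \left(-2\right) 56 + 7 = 40 \cdot 56 + 7 = 2240 + 7 = 2247$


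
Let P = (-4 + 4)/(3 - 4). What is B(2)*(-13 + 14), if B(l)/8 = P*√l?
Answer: 0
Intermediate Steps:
P = 0 (P = 0/(-1) = 0*(-1) = 0)
B(l) = 0 (B(l) = 8*(0*√l) = 8*0 = 0)
B(2)*(-13 + 14) = 0*(-13 + 14) = 0*1 = 0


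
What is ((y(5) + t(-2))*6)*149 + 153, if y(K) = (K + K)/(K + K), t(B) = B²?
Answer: 4623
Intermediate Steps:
y(K) = 1 (y(K) = (2*K)/((2*K)) = (2*K)*(1/(2*K)) = 1)
((y(5) + t(-2))*6)*149 + 153 = ((1 + (-2)²)*6)*149 + 153 = ((1 + 4)*6)*149 + 153 = (5*6)*149 + 153 = 30*149 + 153 = 4470 + 153 = 4623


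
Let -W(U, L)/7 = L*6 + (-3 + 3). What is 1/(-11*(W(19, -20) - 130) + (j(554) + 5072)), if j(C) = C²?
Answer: 1/304178 ≈ 3.2875e-6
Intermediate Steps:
W(U, L) = -42*L (W(U, L) = -7*(L*6 + (-3 + 3)) = -7*(6*L + 0) = -42*L)
1/(-11*(W(19, -20) - 130) + (j(554) + 5072)) = 1/(-11*(-42*(-20) - 130) + (554² + 5072)) = 1/(-11*(840 - 130) + (306916 + 5072)) = 1/(-11*710 + 311988) = 1/(-7810 + 311988) = 1/304178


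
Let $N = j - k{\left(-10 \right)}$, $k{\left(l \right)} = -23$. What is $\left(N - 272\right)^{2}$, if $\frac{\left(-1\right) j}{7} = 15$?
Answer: $125316$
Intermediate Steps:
$j = -105$ ($j = \left(-7\right) 15 = -105$)
$N = -82$ ($N = -105 - -23 = -105 + 23 = -82$)
$\left(N - 272\right)^{2} = \left(-82 - 272\right)^{2} = \left(-354\right)^{2} = 125316$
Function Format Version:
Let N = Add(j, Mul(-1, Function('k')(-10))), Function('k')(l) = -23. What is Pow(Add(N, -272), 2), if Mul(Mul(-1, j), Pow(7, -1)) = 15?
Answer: 125316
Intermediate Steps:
j = -105 (j = Mul(-7, 15) = -105)
N = -82 (N = Add(-105, Mul(-1, -23)) = Add(-105, 23) = -82)
Pow(Add(N, -272), 2) = Pow(Add(-82, -272), 2) = Pow(-354, 2) = 125316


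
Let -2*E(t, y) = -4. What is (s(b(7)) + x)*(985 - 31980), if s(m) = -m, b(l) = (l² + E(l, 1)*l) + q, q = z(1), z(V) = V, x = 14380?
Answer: -443724420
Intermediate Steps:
E(t, y) = 2 (E(t, y) = -½*(-4) = 2)
q = 1
b(l) = 1 + l² + 2*l (b(l) = (l² + 2*l) + 1 = 1 + l² + 2*l)
(s(b(7)) + x)*(985 - 31980) = (-(1 + 7² + 2*7) + 14380)*(985 - 31980) = (-(1 + 49 + 14) + 14380)*(-30995) = (-1*64 + 14380)*(-30995) = (-64 + 14380)*(-30995) = 14316*(-30995) = -443724420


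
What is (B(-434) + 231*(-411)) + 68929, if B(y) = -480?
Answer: -26492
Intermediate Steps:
(B(-434) + 231*(-411)) + 68929 = (-480 + 231*(-411)) + 68929 = (-480 - 94941) + 68929 = -95421 + 68929 = -26492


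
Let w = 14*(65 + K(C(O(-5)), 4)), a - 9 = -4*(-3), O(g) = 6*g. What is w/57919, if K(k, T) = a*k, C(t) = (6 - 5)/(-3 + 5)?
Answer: 1057/57919 ≈ 0.018250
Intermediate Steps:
a = 21 (a = 9 - 4*(-3) = 9 + 12 = 21)
C(t) = 1/2
K(k, T) = 21*k
w = 1057 (w = 14*(65 + 21*(1/2)) = 14*(65 + 21/2) = 14*(151/2) = 1057)
w/57919 = 1057/57919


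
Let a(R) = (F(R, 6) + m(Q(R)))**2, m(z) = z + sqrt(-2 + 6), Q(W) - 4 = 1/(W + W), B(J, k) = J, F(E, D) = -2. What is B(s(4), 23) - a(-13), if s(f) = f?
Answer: -7905/676 ≈ -11.694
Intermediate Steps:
Q(W) = 4 + 1/(2*W) (Q(W) = 4 + 1/(W + W) = 4 + 1/(2*W))
m(z) = 2 + z (m(z) = z + sqrt(4) = z + 2 = 2 + z)
a(R) = (4 + 1/(2*R))**2 (a(R) = (-2 + (2 + (4 + 1/(2*R))))**2 = (-2 + (6 + 1/(2*R)))**2 = (4 + 1/(2*R))**2)
B(s(4), 23) - a(-13) = 4 - (1 + 8*(-13))**2/(4*(-13)**2) = 4 - (1 - 104)**2/(4*169) = 4 - (-103)**2/(4*169) = 4 - 10609/(4*169) = 4 - 1*10609/676 = 4 - 10609/676 = -7905/676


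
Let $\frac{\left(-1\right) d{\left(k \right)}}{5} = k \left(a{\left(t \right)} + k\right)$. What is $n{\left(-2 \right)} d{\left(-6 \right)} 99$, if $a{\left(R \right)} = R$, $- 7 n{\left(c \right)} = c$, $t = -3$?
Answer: $- \frac{53460}{7} \approx -7637.1$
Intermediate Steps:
$n{\left(c \right)} = - \frac{c}{7}$
$d{\left(k \right)} = - 5 k \left(-3 + k\right)$
$n{\left(-2 \right)} d{\left(-6 \right)} 99 = \left(- \frac{1}{7}\right) \left(-2\right) 5 \left(-6\right) \left(3 - -6\right) 99 = \frac{2 \cdot 5 \left(-6\right) \left(3 + 6\right)}{7} \cdot 99 = \frac{2 \cdot 5 \left(-6\right) 9}{7} \cdot 99 = \frac{2}{7} \left(-270\right) 99 = \left(- \frac{540}{7}\right) 99 = - \frac{53460}{7}$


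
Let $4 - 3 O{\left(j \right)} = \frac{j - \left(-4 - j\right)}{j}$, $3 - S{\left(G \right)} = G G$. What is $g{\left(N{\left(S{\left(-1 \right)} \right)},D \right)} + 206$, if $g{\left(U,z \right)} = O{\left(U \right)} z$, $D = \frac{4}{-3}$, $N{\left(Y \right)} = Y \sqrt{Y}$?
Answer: $\frac{1846}{9} + \frac{4 \sqrt{2}}{9} \approx 205.74$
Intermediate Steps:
$S{\left(G \right)} = 3 - G^{2}$ ($S{\left(G \right)} = 3 - G G = 3 - G^{2}$)
$N{\left(Y \right)} = Y^{\frac{3}{2}}$
$O{\left(j \right)} = \frac{4}{3} - \frac{4 + 2 j}{3 j}$ ($O{\left(j \right)} = \frac{4}{3} - \frac{\left(j - \left(-4 - j\right)\right) \frac{1}{j}}{3} = \frac{4}{3} - \frac{\left(j + \left(4 + j\right)\right) \frac{1}{j}}{3} = \frac{4}{3} - \frac{\left(4 + 2 j\right) \frac{1}{j}}{3} = \frac{4}{3} - \frac{\frac{1}{j} \left(4 + 2 j\right)}{3} = \frac{4}{3} - \frac{4 + 2 j}{3 j}$)
$D = - \frac{4}{3}$ ($D = 4 \left(- \frac{1}{3}\right) = - \frac{4}{3} \approx -1.3333$)
$g{\left(U,z \right)} = \frac{2 z \left(-2 + U\right)}{3 U}$ ($g{\left(U,z \right)} = \frac{2 \left(-2 + U\right)}{3 U} z = \frac{2 z \left(-2 + U\right)}{3 U}$)
$g{\left(N{\left(S{\left(-1 \right)} \right)},D \right)} + 206 = \frac{2}{3} \left(- \frac{4}{3}\right) \frac{1}{\left(3 - \left(-1\right)^{2}\right)^{\frac{3}{2}}} \left(-2 + \left(3 - \left(-1\right)^{2}\right)^{\frac{3}{2}}\right) + 206 = \frac{2}{3} \left(- \frac{4}{3}\right) \frac{1}{\left(3 - 1\right)^{\frac{3}{2}}} \left(-2 + \left(3 - 1\right)^{\frac{3}{2}}\right) + 206 = \frac{2}{3} \left(- \frac{4}{3}\right) \frac{1}{2^{\frac{3}{2}}} \left(-2 + 2^{\frac{3}{2}}\right) + 206 = \frac{2}{3} \left(- \frac{4}{3}\right) \frac{1}{2 \sqrt{2}} \left(-2 + 2 \sqrt{2}\right) + 206 = \frac{2}{3} \left(- \frac{4}{3}\right) \frac{\sqrt{2}}{4} \left(-2 + 2 \sqrt{2}\right) + 206 = - \frac{2 \sqrt{2} \left(-2 + 2 \sqrt{2}\right)}{9} + 206 = 206 - \frac{2 \sqrt{2} \left(-2 + 2 \sqrt{2}\right)}{9}$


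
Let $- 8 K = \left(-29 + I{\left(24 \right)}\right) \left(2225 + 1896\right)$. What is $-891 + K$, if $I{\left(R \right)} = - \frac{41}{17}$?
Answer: $\frac{1039719}{68} \approx 15290.0$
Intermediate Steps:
$I{\left(R \right)} = - \frac{41}{17}$ ($I{\left(R \right)} = \left(-41\right) \frac{1}{17} = - \frac{41}{17}$)
$K = \frac{1100307}{68}$ ($K = - \frac{\left(-29 - \frac{41}{17}\right) \left(2225 + 1896\right)}{8} = - \frac{\left(- \frac{534}{17}\right) 4121}{8} = \left(- \frac{1}{8}\right) \left(- \frac{2200614}{17}\right) = \frac{1100307}{68} \approx 16181.0$)
$-891 + K = -891 + \frac{1100307}{68} = \frac{1039719}{68}$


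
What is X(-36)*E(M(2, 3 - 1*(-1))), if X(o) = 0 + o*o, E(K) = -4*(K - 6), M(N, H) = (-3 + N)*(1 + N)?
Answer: 46656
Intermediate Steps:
M(N, H) = (1 + N)*(-3 + N)
E(K) = 24 - 4*K (E(K) = -4*(-6 + K) = 24 - 4*K)
X(o) = o**2 (X(o) = 0 + o**2 = o**2)
X(-36)*E(M(2, 3 - 1*(-1))) = (-36)**2*(24 - 4*(-3 + 2**2 - 2*2)) = 1296*(24 - 4*(-3 + 4 - 4)) = 1296*(24 - 4*(-3)) = 1296*(24 + 12) = 1296*36 = 46656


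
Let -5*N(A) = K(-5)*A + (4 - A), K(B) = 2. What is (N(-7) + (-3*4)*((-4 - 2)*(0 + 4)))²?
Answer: 2082249/25 ≈ 83290.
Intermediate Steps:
N(A) = -⅘ - A/5 (N(A) = -(2*A + (4 - A))/5 = -(4 + A)/5 = -⅘ - A/5)
(N(-7) + (-3*4)*((-4 - 2)*(0 + 4)))² = ((-⅘ - ⅕*(-7)) + (-3*4)*((-4 - 2)*(0 + 4)))² = ((-⅘ + 7/5) - (-72)*4)² = (⅗ - 12*(-24))² = (⅗ + 288)² = (1443/5)² = 2082249/25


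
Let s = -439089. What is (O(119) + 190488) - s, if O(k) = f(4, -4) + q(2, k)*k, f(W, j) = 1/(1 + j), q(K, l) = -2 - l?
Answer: 1845533/3 ≈ 6.1518e+5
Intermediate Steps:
O(k) = -1/3 + k*(-2 - k) (O(k) = 1/(1 - 4) + (-2 - k)*k = 1/(-3) + k*(-2 - k) = -1/3 + k*(-2 - k))
(O(119) + 190488) - s = ((-1/3 - 1*119*(2 + 119)) + 190488) - 1*(-439089) = ((-1/3 - 1*119*121) + 190488) + 439089 = ((-1/3 - 14399) + 190488) + 439089 = (-43198/3 + 190488) + 439089 = 528266/3 + 439089 = 1845533/3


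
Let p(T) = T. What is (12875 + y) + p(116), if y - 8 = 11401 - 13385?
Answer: 11015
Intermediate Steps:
y = -1976 (y = 8 + (11401 - 13385) = 8 - 1984 = -1976)
(12875 + y) + p(116) = (12875 - 1976) + 116 = 10899 + 116 = 11015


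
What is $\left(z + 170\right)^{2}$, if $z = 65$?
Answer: $55225$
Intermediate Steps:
$\left(z + 170\right)^{2} = \left(65 + 170\right)^{2} = 235^{2} = 55225$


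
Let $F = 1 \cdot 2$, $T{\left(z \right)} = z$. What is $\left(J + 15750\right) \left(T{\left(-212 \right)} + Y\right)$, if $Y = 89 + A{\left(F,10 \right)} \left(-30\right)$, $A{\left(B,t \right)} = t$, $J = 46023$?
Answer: $-26129979$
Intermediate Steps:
$F = 2$
$Y = -211$ ($Y = 89 + 10 \left(-30\right) = 89 - 300 = -211$)
$\left(J + 15750\right) \left(T{\left(-212 \right)} + Y\right) = \left(46023 + 15750\right) \left(-212 - 211\right) = 61773 \left(-423\right) = -26129979$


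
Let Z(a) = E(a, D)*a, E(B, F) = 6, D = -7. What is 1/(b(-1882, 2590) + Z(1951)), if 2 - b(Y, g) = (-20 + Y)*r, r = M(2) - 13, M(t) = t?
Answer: -1/9214 ≈ -0.00010853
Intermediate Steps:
r = -11 (r = 2 - 13 = -11)
b(Y, g) = -218 + 11*Y (b(Y, g) = 2 - (-20 + Y)*(-11) = 2 - (220 - 11*Y) = 2 + (-220 + 11*Y) = -218 + 11*Y)
Z(a) = 6*a
1/(b(-1882, 2590) + Z(1951)) = 1/((-218 + 11*(-1882)) + 6*1951) = 1/((-218 - 20702) + 11706) = 1/(-20920 + 11706) = 1/(-9214) = -1/9214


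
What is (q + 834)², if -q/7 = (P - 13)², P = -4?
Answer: 1413721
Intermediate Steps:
q = -2023 (q = -7*(-4 - 13)² = -7*(-17)² = -7*289 = -2023)
(q + 834)² = (-2023 + 834)² = (-1189)² = 1413721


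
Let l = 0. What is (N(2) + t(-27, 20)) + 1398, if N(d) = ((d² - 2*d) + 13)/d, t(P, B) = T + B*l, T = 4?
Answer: 2817/2 ≈ 1408.5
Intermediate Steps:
t(P, B) = 4 (t(P, B) = 4 + B*0 = 4 + 0 = 4)
N(d) = (13 + d² - 2*d)/d
(N(2) + t(-27, 20)) + 1398 = ((-2 + 2 + 13/2) + 4) + 1398 = (13/2 + 4) + 1398 = 21/2 + 1398 = 2817/2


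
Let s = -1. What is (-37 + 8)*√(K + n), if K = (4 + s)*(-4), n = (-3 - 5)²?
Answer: -58*√13 ≈ -209.12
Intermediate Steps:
n = 64 (n = (-8)² = 64)
K = -12 (K = (4 - 1)*(-4) = 3*(-4) = -12)
(-37 + 8)*√(K + n) = (-37 + 8)*√(-12 + 64) = -58*√13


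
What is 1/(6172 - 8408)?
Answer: -1/2236 ≈ -0.00044723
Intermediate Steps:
1/(6172 - 8408) = 1/(-2236) = -1/2236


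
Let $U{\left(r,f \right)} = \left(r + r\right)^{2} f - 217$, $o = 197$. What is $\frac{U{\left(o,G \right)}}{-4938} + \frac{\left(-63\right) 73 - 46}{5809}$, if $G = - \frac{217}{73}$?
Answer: $\frac{194100824147}{2093993466} \approx 92.694$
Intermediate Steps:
$G = - \frac{217}{73}$ ($G = \left(-217\right) \frac{1}{73} = - \frac{217}{73} \approx -2.9726$)
$U{\left(r,f \right)} = -217 + 4 f r^{2}$ ($U{\left(r,f \right)} = \left(2 r\right)^{2} f - 217 = 4 r^{2} f - 217 = 4 f r^{2} - 217 = -217 + 4 f r^{2}$)
$\frac{U{\left(o,G \right)}}{-4938} + \frac{\left(-63\right) 73 - 46}{5809} = \frac{-217 + 4 \left(- \frac{217}{73}\right) 197^{2}}{-4938} + \frac{\left(-63\right) 73 - 46}{5809} = \left(-217 + 4 \left(- \frac{217}{73}\right) 38809\right) \left(- \frac{1}{4938}\right) + \left(-4599 - 46\right) \frac{1}{5809} = \left(-217 - \frac{33686212}{73}\right) \left(- \frac{1}{4938}\right) - \frac{4645}{5809} = \left(- \frac{33702053}{73}\right) \left(- \frac{1}{4938}\right) - \frac{4645}{5809} = \frac{33702053}{360474} - \frac{4645}{5809} = \frac{194100824147}{2093993466}$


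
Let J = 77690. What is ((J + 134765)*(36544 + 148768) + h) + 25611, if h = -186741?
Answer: 39370299830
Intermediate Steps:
((J + 134765)*(36544 + 148768) + h) + 25611 = ((77690 + 134765)*(36544 + 148768) - 186741) + 25611 = (212455*185312 - 186741) + 25611 = (39370460960 - 186741) + 25611 = 39370274219 + 25611 = 39370299830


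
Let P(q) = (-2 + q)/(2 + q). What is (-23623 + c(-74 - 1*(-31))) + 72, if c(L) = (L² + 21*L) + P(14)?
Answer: -90417/4 ≈ -22604.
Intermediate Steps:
P(q) = (-2 + q)/(2 + q)
c(L) = ¾ + L² + 21*L (c(L) = (L² + 21*L) + (-2 + 14)/(2 + 14) = (L² + 21*L) + 12/16 = (L² + 21*L) + (1/16)*12 = (L² + 21*L) + ¾ = ¾ + L² + 21*L)
(-23623 + c(-74 - 1*(-31))) + 72 = (-23623 + (¾ + (-74 - 1*(-31))² + 21*(-74 - 1*(-31)))) + 72 = (-23623 + (¾ + (-74 + 31)² + 21*(-74 + 31))) + 72 = (-23623 + (¾ + (-43)² + 21*(-43))) + 72 = (-23623 + (¾ + 1849 - 903)) + 72 = (-23623 + 3787/4) + 72 = -90705/4 + 72 = -90417/4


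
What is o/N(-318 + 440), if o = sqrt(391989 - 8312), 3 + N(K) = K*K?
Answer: sqrt(383677)/14881 ≈ 0.041625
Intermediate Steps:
N(K) = -3 + K**2 (N(K) = -3 + K*K = -3 + K**2)
o = sqrt(383677) ≈ 619.42
o/N(-318 + 440) = sqrt(383677)/(-3 + (-318 + 440)**2) = sqrt(383677)/(-3 + 122**2) = sqrt(383677)/(-3 + 14884) = sqrt(383677)/14881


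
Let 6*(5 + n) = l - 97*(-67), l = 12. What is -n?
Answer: -6481/6 ≈ -1080.2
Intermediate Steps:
n = 6481/6 (n = -5 + (12 - 97*(-67))/6 = -5 + (12 + 6499)/6 = -5 + (⅙)*6511 = -5 + 6511/6 = 6481/6 ≈ 1080.2)
-n = -1*6481/6 = -6481/6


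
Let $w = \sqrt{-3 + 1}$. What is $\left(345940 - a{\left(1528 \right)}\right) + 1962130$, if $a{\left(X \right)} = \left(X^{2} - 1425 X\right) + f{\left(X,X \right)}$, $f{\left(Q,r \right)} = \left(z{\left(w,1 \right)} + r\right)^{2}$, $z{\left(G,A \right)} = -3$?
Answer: $-174939$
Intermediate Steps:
$w = i \sqrt{2}$ ($w = \sqrt{-2} = i \sqrt{2} \approx 1.4142 i$)
$f{\left(Q,r \right)} = \left(-3 + r\right)^{2}$
$a{\left(X \right)} = X^{2} + \left(-3 + X\right)^{2} - 1425 X$ ($a{\left(X \right)} = \left(X^{2} - 1425 X\right) + \left(-3 + X\right)^{2} = X^{2} + \left(-3 + X\right)^{2} - 1425 X$)
$\left(345940 - a{\left(1528 \right)}\right) + 1962130 = \left(345940 - \left(9 - 2186568 + 2 \cdot 1528^{2}\right)\right) + 1962130 = \left(345940 - \left(9 - 2186568 + 2 \cdot 2334784\right)\right) + 1962130 = \left(345940 - \left(9 - 2186568 + 4669568\right)\right) + 1962130 = \left(345940 - 2483009\right) + 1962130 = -2137069 + 1962130 = -174939$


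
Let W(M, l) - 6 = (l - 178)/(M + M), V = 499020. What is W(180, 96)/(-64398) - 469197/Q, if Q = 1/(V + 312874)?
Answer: -4415698814173374559/11591640 ≈ -3.8094e+11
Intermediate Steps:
Q = 1/811894 (Q = 1/(499020 + 312874) = 1/811894 ≈ 1.2317e-6)
W(M, l) = 6 + (-178 + l)/(2*M) (W(M, l) = 6 + (l - 178)/(M + M) = 6 + (-178 + l)/((2*M)) = 6 + (-178 + l)*(1/(2*M)) = 6 + (-178 + l)/(2*M))
W(180, 96)/(-64398) - 469197/Q = ((½)*(-178 + 96 + 12*180)/180)/(-64398) - 469197/1/811894 = ((½)*(1/180)*(-178 + 96 + 2160))*(-1/64398) - 469197*811894 = ((½)*(1/180)*2078)*(-1/64398) - 380938229118 = (1039/180)*(-1/64398) - 380938229118 = -1039/11591640 - 380938229118 = -4415698814173374559/11591640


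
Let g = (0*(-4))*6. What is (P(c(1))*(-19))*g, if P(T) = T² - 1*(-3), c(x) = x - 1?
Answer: 0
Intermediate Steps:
g = 0 (g = 0*6 = 0)
c(x) = -1 + x
P(T) = 3 + T² (P(T) = T² + 3 = 3 + T²)
(P(c(1))*(-19))*g = ((3 + (-1 + 1)²)*(-19))*0 = ((3 + 0²)*(-19))*0 = ((3 + 0)*(-19))*0 = (3*(-19))*0 = -57*0 = 0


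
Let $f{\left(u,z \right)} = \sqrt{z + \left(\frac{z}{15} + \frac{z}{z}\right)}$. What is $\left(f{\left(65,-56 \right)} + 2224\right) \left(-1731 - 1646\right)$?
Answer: $-7510448 - \frac{3377 i \sqrt{13215}}{15} \approx -7.5104 \cdot 10^{6} - 25881.0 i$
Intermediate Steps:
$f{\left(u,z \right)} = \sqrt{1 + \frac{16 z}{15}}$ ($f{\left(u,z \right)} = \sqrt{z + \left(z \frac{1}{15} + 1\right)} = \sqrt{z + \left(\frac{z}{15} + 1\right)} = \sqrt{z + \left(1 + \frac{z}{15}\right)} = \sqrt{1 + \frac{16 z}{15}}$)
$\left(f{\left(65,-56 \right)} + 2224\right) \left(-1731 - 1646\right) = \left(\frac{\sqrt{225 + 240 \left(-56\right)}}{15} + 2224\right) \left(-1731 - 1646\right) = \left(\frac{\sqrt{225 - 13440}}{15} + 2224\right) \left(-3377\right) = \left(\frac{\sqrt{-13215}}{15} + 2224\right) \left(-3377\right) = \left(\frac{i \sqrt{13215}}{15} + 2224\right) \left(-3377\right) = \left(2224 + \frac{i \sqrt{13215}}{15}\right) \left(-3377\right) = -7510448 - \frac{3377 i \sqrt{13215}}{15}$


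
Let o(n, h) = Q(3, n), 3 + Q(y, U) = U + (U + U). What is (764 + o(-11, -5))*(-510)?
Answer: -371280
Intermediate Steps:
Q(y, U) = -3 + 3*U (Q(y, U) = -3 + (U + (U + U)) = -3 + (U + 2*U) = -3 + 3*U)
o(n, h) = -3 + 3*n
(764 + o(-11, -5))*(-510) = (764 + (-3 + 3*(-11)))*(-510) = (764 + (-3 - 33))*(-510) = (764 - 36)*(-510) = 728*(-510) = -371280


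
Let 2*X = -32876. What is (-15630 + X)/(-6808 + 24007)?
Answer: -32068/17199 ≈ -1.8645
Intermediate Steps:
X = -16438 (X = (½)*(-32876) = -16438)
(-15630 + X)/(-6808 + 24007) = (-15630 - 16438)/(-6808 + 24007) = -32068/17199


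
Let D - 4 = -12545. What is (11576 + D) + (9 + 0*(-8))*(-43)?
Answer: -1352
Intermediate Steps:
D = -12541 (D = 4 - 12545 = -12541)
(11576 + D) + (9 + 0*(-8))*(-43) = (11576 - 12541) + (9 + 0*(-8))*(-43) = -965 + (9 + 0)*(-43) = -965 + 9*(-43) = -965 - 387 = -1352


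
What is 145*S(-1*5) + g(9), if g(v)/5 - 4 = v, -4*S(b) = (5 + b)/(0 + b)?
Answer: 65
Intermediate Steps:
S(b) = -(5 + b)/(4*b) (S(b) = -(5 + b)/(4*(0 + b)) = -(5 + b)/(4*b))
g(v) = 20 + 5*v
145*S(-1*5) + g(9) = 145*((-5 - (-1)*5)/(4*((-1*5)))) + (20 + 5*9) = 145*((¼)*(-5 - 1*(-5))/(-5)) + (20 + 45) = 145*((¼)*(-⅕)*(-5 + 5)) + 65 = 145*((¼)*(-⅕)*0) + 65 = 145*0 + 65 = 0 + 65 = 65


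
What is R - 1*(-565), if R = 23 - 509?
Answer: 79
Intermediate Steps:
R = -486 (R = 23 - 1*509 = 23 - 509 = -486)
R - 1*(-565) = -486 - 1*(-565) = -486 + 565 = 79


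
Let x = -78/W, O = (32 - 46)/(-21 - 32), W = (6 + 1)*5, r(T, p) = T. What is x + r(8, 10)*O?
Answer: -214/1855 ≈ -0.11536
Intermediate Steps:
W = 35 (W = 7*5 = 35)
O = 14/53 (O = -14/(-53) = -14*(-1/53) = 14/53 ≈ 0.26415)
x = -78/35 ≈ -2.2286
x + r(8, 10)*O = -78/35 + 8*(14/53) = -78/35 + 112/53 = -214/1855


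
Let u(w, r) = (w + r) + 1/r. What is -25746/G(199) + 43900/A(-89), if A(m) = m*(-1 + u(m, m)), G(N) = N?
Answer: -100362293/792617 ≈ -126.62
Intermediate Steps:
u(w, r) = r + w + 1/r (u(w, r) = (r + w) + 1/r = r + w + 1/r)
A(m) = m*(-1 + 1/m + 2*m) (A(m) = m*(-1 + (m + m + 1/m)) = m*(-1 + (1/m + 2*m)) = m*(-1 + 1/m + 2*m))
-25746/G(199) + 43900/A(-89) = -25746/199 + 43900/(1 - 89*(-1 + 2*(-89))) = -25746*1/199 + 43900/(1 - 89*(-1 - 178)) = -25746/199 + 43900/(1 - 89*(-179)) = -25746/199 + 43900/(1 + 15931) = -25746/199 + 43900/15932 = -25746/199 + 43900*(1/15932) = -25746/199 + 10975/3983 = -100362293/792617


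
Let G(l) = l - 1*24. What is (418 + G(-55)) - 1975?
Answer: -1636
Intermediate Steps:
G(l) = -24 + l (G(l) = l - 24 = -24 + l)
(418 + G(-55)) - 1975 = (418 + (-24 - 55)) - 1975 = (418 - 79) - 1975 = 339 - 1975 = -1636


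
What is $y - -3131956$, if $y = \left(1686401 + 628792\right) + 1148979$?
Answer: $6596128$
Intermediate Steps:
$y = 3464172$ ($y = 2315193 + 1148979 = 3464172$)
$y - -3131956 = 3464172 - -3131956 = 3464172 + 3131956 = 6596128$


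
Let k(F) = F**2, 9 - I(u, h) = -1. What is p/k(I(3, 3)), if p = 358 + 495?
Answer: 853/100 ≈ 8.5300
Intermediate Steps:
I(u, h) = 10 (I(u, h) = 9 - 1*(-1) = 9 + 1 = 10)
p = 853
p/k(I(3, 3)) = 853/(10**2) = 853/100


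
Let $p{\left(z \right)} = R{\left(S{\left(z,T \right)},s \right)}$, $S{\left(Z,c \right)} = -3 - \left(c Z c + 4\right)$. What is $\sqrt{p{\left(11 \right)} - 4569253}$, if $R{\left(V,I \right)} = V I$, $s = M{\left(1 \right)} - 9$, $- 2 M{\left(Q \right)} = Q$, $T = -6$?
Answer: $\frac{i \sqrt{18261698}}{2} \approx 2136.7 i$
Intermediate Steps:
$M{\left(Q \right)} = - \frac{Q}{2}$
$S{\left(Z,c \right)} = -7 - Z c^{2}$ ($S{\left(Z,c \right)} = -3 - \left(Z c c + 4\right) = -3 - \left(Z c^{2} + 4\right) = -3 - \left(4 + Z c^{2}\right) = -7 - Z c^{2}$)
$s = - \frac{19}{2}$ ($s = \left(- \frac{1}{2}\right) 1 - 9 = - \frac{1}{2} - 9 = - \frac{19}{2} \approx -9.5$)
$R{\left(V,I \right)} = I V$
$p{\left(z \right)} = \frac{133}{2} + 342 z$ ($p{\left(z \right)} = - \frac{19 \left(-7 - z \left(-6\right)^{2}\right)}{2} = - \frac{19 \left(-7 - z 36\right)}{2} = - \frac{19 \left(-7 - 36 z\right)}{2} = \frac{133}{2} + 342 z$)
$\sqrt{p{\left(11 \right)} - 4569253} = \sqrt{\left(\frac{133}{2} + 342 \cdot 11\right) - 4569253} = \sqrt{\left(\frac{133}{2} + 3762\right) - 4569253} = \sqrt{\frac{7657}{2} - 4569253} = \sqrt{- \frac{9130849}{2}} = \frac{i \sqrt{18261698}}{2}$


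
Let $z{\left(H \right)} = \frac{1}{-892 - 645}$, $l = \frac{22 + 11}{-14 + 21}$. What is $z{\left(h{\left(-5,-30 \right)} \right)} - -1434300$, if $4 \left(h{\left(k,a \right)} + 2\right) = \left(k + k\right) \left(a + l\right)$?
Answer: $\frac{2204519099}{1537} \approx 1.4343 \cdot 10^{6}$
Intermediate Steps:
$l = \frac{33}{7} \approx 4.7143$
$h{\left(k,a \right)} = -2 + \frac{k \left(\frac{33}{7} + a\right)}{2}$ ($h{\left(k,a \right)} = -2 + \frac{\left(k + k\right) \left(a + \frac{33}{7}\right)}{4} = -2 + \frac{2 k \left(\frac{33}{7} + a\right)}{4} = -2 + \frac{k \left(\frac{33}{7} + a\right)}{2}$)
$z{\left(H \right)} = - \frac{1}{1537}$ ($z{\left(H \right)} = \frac{1}{-1537} = - \frac{1}{1537}$)
$z{\left(h{\left(-5,-30 \right)} \right)} - -1434300 = - \frac{1}{1537} - -1434300 = - \frac{1}{1537} + 1434300 = \frac{2204519099}{1537}$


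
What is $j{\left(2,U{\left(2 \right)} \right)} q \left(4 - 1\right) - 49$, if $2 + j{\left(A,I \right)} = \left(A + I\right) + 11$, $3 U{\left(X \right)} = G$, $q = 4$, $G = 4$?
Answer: $99$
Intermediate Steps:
$U{\left(X \right)} = \frac{4}{3}$ ($U{\left(X \right)} = \frac{1}{3} \cdot 4 = \frac{4}{3}$)
$j{\left(A,I \right)} = 9 + A + I$ ($j{\left(A,I \right)} = -2 + \left(\left(A + I\right) + 11\right) = -2 + \left(11 + A + I\right) = 9 + A + I$)
$j{\left(2,U{\left(2 \right)} \right)} q \left(4 - 1\right) - 49 = \left(9 + 2 + \frac{4}{3}\right) 4 \left(4 - 1\right) - 49 = \frac{37 \cdot 4 \cdot 3}{3} - 49 = \frac{37}{3} \cdot 12 - 49 = 148 - 49 = 99$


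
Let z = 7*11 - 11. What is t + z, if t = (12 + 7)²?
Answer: 427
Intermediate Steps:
t = 361 (t = 19² = 361)
z = 66 (z = 77 - 11 = 66)
t + z = 361 + 66 = 427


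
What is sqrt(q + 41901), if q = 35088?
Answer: sqrt(76989) ≈ 277.47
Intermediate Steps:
sqrt(q + 41901) = sqrt(35088 + 41901) = sqrt(76989)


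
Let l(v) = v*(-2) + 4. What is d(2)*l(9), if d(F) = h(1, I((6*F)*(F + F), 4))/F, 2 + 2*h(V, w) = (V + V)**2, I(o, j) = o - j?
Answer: -7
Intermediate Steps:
h(V, w) = -1 + 2*V**2 (h(V, w) = -1 + (V + V)**2/2 = -1 + (2*V)**2/2 = -1 + (4*V**2)/2 = -1 + 2*V**2)
l(v) = 4 - 2*v (l(v) = -2*v + 4 = 4 - 2*v)
d(F) = 1/F (d(F) = (-1 + 2*1**2)/F = (-1 + 2*1)/F = (-1 + 2)/F = 1/F)
d(2)*l(9) = (4 - 2*9)/2 = (4 - 18)/2 = (1/2)*(-14) = -7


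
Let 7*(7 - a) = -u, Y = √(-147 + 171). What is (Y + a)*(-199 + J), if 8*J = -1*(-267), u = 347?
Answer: -131175/14 - 1325*√6/4 ≈ -10181.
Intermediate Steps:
Y = 2*√6 (Y = √24 = 2*√6 ≈ 4.8990)
J = 267/8 (J = (-1*(-267))/8 = (⅛)*267 = 267/8 ≈ 33.375)
a = 396/7 (a = 7 - (-1)*347/7 = 7 - ⅐*(-347) = 7 + 347/7 = 396/7 ≈ 56.571)
(Y + a)*(-199 + J) = (2*√6 + 396/7)*(-199 + 267/8) = (396/7 + 2*√6)*(-1325/8) = -131175/14 - 1325*√6/4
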